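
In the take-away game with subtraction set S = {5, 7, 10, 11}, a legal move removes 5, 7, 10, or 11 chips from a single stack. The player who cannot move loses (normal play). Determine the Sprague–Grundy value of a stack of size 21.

1

G(0) = 0
G(1) = mex{} = 0
G(2) = mex{} = 0
G(3) = mex{} = 0
G(4) = mex{} = 0
G(5) = mex{0} = 1
G(6) = mex{0} = 1
G(7) = mex{0,0} = 1
G(8) = mex{0,0} = 1
G(9) = mex{0,0} = 1
G(10) = mex{1,0,0} = 2
G(11) = mex{1,0,0,0} = 2
G(12) = mex{1,1,0,0} = 2
G(13) = mex{1,1,0,0} = 2
G(14) = mex{1,1,0,0} = 2
G(15) = mex{2,1,1,0} = 3
G(16) = mex{2,1,1,1} = 0
G(17) = mex{2,2,1,1} = 0
G(18) = mex{2,2,1,1} = 0
G(19) = mex{2,2,1,1} = 0
G(20) = mex{3,2,2,1} = 0
G(21) = mex{0,2,2,2} = 1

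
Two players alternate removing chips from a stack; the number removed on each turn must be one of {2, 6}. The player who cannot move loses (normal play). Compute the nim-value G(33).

0

G(0) = 0
G(1) = mex{} = 0
G(2) = mex{0} = 1
G(3) = mex{0} = 1
G(4) = mex{1} = 0
G(5) = mex{1} = 0
G(6) = mex{0,0} = 1
G(7) = mex{0,0} = 1
G(8) = mex{1,1} = 0
G(9) = mex{1,1} = 0
G(10) = mex{0,0} = 1
G(11) = mex{0,0} = 1
G(12) = mex{1,1} = 0
G(13) = mex{1,1} = 0
G(14) = mex{0,0} = 1
G(15) = mex{0,0} = 1
G(16) = mex{1,1} = 0
G(17) = mex{1,1} = 0
G(18) = mex{0,0} = 1
G(19) = mex{0,0} = 1
G(20) = mex{1,1} = 0
G(21) = mex{1,1} = 0
G(22) = mex{0,0} = 1
G(23) = mex{0,0} = 1
G(24) = mex{1,1} = 0
G(25) = mex{1,1} = 0
G(26) = mex{0,0} = 1
G(27) = mex{0,0} = 1
G(28) = mex{1,1} = 0
G(29) = mex{1,1} = 0
G(30) = mex{0,0} = 1
G(31) = mex{0,0} = 1
G(32) = mex{1,1} = 0
G(33) = mex{1,1} = 0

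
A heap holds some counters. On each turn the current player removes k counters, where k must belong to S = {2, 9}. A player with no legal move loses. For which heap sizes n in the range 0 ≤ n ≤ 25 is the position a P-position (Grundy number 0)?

G(0) = 0
G(1) = mex{} = 0
G(2) = mex{0} = 1
G(3) = mex{0} = 1
G(4) = mex{1} = 0
G(5) = mex{1} = 0
G(6) = mex{0} = 1
G(7) = mex{0} = 1
G(8) = mex{1} = 0
G(9) = mex{1,0} = 2
G(10) = mex{0,0} = 1
G(11) = mex{2,1} = 0
G(12) = mex{1,1} = 0
G(13) = mex{0,0} = 1
G(14) = mex{0,0} = 1
G(15) = mex{1,1} = 0
G(16) = mex{1,1} = 0
G(17) = mex{0,0} = 1
G(18) = mex{0,2} = 1
G(19) = mex{1,1} = 0
G(20) = mex{1,0} = 2
G(21) = mex{0,0} = 1
G(22) = mex{2,1} = 0
G(23) = mex{1,1} = 0
G(24) = mex{0,0} = 1
G(25) = mex{0,0} = 1
P-positions are exactly the n with G(n) = 0.

0, 1, 4, 5, 8, 11, 12, 15, 16, 19, 22, 23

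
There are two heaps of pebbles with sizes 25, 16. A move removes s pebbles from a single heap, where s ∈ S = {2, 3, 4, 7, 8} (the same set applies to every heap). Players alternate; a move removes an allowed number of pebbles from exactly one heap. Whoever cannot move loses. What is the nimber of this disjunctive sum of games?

All heaps use S = {2, 3, 4, 7, 8}:
n :  0  1  2  3  4  5  6  7  8  9 10 11 12 13 14 15 16 17 18 19 20 21 22 23 24 25
G :  0  0  1  1  2  2  0  3  1  4  2  0  0  1  1  2  2  0  3  1  4  2  0  0  1  1
Heap A: G(25) = 1.
Heap B: G(16) = 2.
Combined Grundy value = 1 ⊕ 2 = 3.

3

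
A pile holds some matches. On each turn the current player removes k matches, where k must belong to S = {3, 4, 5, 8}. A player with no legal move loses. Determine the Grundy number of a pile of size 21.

n :  0  1  2  3  4  5  6  7  8  9 10 11 12 13 14 15 16 17 18 19 20 21
G :  0  0  0  1  1  1  2  2  2  3  3  0  0  0  1  1  1  2  2  2  3  3

3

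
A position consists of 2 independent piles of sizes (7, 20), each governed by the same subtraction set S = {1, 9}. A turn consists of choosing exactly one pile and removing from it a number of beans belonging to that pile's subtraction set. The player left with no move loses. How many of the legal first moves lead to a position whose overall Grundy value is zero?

All piles use S = {1, 9}:
G(0) = 0
G(1) = mex{0} = 1
G(2) = mex{1} = 0
G(3) = mex{0} = 1
G(4) = mex{1} = 0
G(5) = mex{0} = 1
G(6) = mex{1} = 0
G(7) = mex{0} = 1
G(8) = mex{1} = 0
G(9) = mex{0,0} = 1
G(10) = mex{1,1} = 0
G(11) = mex{0,0} = 1
G(12) = mex{1,1} = 0
G(13) = mex{0,0} = 1
G(14) = mex{1,1} = 0
G(15) = mex{0,0} = 1
G(16) = mex{1,1} = 0
G(17) = mex{0,0} = 1
G(18) = mex{1,1} = 0
G(19) = mex{0,0} = 1
G(20) = mex{1,1} = 0
Pile A: G(7) = 1.
Pile B: G(20) = 0.
Combined Grundy value = 1 ⊕ 0 = 1.
A winning move leaves total XOR = 0, i.e. changes one component's Grundy value g to g ⊕ X where X is the current total.
Pile A: need g' = 1⊕1 = 0. Options: 7−1→G=0. Hits: 1.
Pile B: need g' = 0⊕1 = 1. Options: 20−1→G=1, 20−9→G=1. Hits: 2.

3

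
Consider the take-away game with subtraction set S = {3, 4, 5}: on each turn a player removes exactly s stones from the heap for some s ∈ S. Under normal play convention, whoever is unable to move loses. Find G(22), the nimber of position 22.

G(0) = 0
G(1) = mex{} = 0
G(2) = mex{} = 0
G(3) = mex{0} = 1
G(4) = mex{0,0} = 1
G(5) = mex{0,0,0} = 1
G(6) = mex{1,0,0} = 2
G(7) = mex{1,1,0} = 2
G(8) = mex{1,1,1} = 0
G(9) = mex{2,1,1} = 0
G(10) = mex{2,2,1} = 0
G(11) = mex{0,2,2} = 1
G(12) = mex{0,0,2} = 1
G(13) = mex{0,0,0} = 1
G(14) = mex{1,0,0} = 2
G(15) = mex{1,1,0} = 2
G(16) = mex{1,1,1} = 0
G(17) = mex{2,1,1} = 0
G(18) = mex{2,2,1} = 0
G(19) = mex{0,2,2} = 1
G(20) = mex{0,0,2} = 1
G(21) = mex{0,0,0} = 1
G(22) = mex{1,0,0} = 2

2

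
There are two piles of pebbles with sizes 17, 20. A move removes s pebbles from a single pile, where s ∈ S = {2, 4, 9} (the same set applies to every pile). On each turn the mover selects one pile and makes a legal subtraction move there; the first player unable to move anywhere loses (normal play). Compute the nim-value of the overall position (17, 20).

All piles use S = {2, 4, 9}:
n :  0  1  2  3  4  5  6  7  8  9 10 11 12 13 14 15 16 17 18 19 20
G :  0  0  1  1  2  2  0  0  1  1  2  2  0  0  1  1  2  2  0  0  1
Pile A: G(17) = 2.
Pile B: G(20) = 1.
Combined Grundy value = 2 ⊕ 1 = 3.

3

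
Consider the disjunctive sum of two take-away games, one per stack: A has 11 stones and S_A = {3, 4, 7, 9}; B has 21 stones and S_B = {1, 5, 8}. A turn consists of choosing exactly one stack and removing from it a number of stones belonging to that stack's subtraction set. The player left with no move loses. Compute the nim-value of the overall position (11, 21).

1

Stack A, S = {3, 4, 7, 9}:
n :  0  1  2  3  4  5  6  7  8  9 10 11
G :  0  0  0  1  1  1  2  2  2  3  3  3
G_A(11) = 3.
Stack B, S = {1, 5, 8}:
n :  0  1  2  3  4  5  6  7  8  9 10 11 12 13 14 15 16 17 18 19 20 21
G :  0  1  0  1  0  1  0  1  2  3  2  3  2  0  1  0  1  0  1  0  1  2
G_B(21) = 2.
Combined Grundy value = 3 ⊕ 2 = 1.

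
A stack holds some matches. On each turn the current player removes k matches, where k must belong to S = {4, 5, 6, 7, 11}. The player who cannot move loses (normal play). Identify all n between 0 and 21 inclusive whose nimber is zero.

0, 1, 2, 3, 15, 16, 17, 18

n :  0  1  2  3  4  5  6  7  8  9 10 11 12 13 14 15 16 17 18 19 20 21
G :  0  0  0  0  1  1  1  1  2  2  2  2  3  3  3  0  0  0  0  1  1  1
P-positions are exactly the n with G(n) = 0.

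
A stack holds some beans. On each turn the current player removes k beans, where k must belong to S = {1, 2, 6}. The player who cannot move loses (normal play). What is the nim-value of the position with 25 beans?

n :  0  1  2  3  4  5  6  7  8  9 10 11 12 13 14 15 16 17 18 19 20 21 22 23 24 25
G :  0  1  2  0  1  2  3  0  1  2  0  1  2  3  0  1  2  0  1  2  3  0  1  2  0  1

1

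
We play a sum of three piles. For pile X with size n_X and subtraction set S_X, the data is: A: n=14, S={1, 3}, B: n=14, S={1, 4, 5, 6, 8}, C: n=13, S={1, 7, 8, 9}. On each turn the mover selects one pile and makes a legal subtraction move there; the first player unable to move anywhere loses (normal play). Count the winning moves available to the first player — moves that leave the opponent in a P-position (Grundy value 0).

0

Pile A, S = {1, 3}:
G(0) = 0
G(1) = mex{0} = 1
G(2) = mex{1} = 0
G(3) = mex{0,0} = 1
G(4) = mex{1,1} = 0
G(5) = mex{0,0} = 1
G(6) = mex{1,1} = 0
G(7) = mex{0,0} = 1
G(8) = mex{1,1} = 0
G(9) = mex{0,0} = 1
G(10) = mex{1,1} = 0
G(11) = mex{0,0} = 1
G(12) = mex{1,1} = 0
G(13) = mex{0,0} = 1
G(14) = mex{1,1} = 0
G_A(14) = 0.
Pile B, S = {1, 4, 5, 6, 8}:
G(0) = 0
G(1) = mex{0} = 1
G(2) = mex{1} = 0
G(3) = mex{0} = 1
G(4) = mex{1,0} = 2
G(5) = mex{2,1,0} = 3
G(6) = mex{3,0,1,0} = 2
G(7) = mex{2,1,0,1} = 3
G(8) = mex{3,2,1,0,0} = 4
G(9) = mex{4,3,2,1,1} = 0
G(10) = mex{0,2,3,2,0} = 1
G(11) = mex{1,3,2,3,1} = 0
G(12) = mex{0,4,3,2,2} = 1
G(13) = mex{1,0,4,3,3} = 2
G(14) = mex{2,1,0,4,2} = 3
G_B(14) = 3.
Pile C, S = {1, 7, 8, 9}:
G(0) = 0
G(1) = mex{0} = 1
G(2) = mex{1} = 0
G(3) = mex{0} = 1
G(4) = mex{1} = 0
G(5) = mex{0} = 1
G(6) = mex{1} = 0
G(7) = mex{0,0} = 1
G(8) = mex{1,1,0} = 2
G(9) = mex{2,0,1,0} = 3
G(10) = mex{3,1,0,1} = 2
G(11) = mex{2,0,1,0} = 3
G(12) = mex{3,1,0,1} = 2
G(13) = mex{2,0,1,0} = 3
G_C(13) = 3.
Combined Grundy value = 0 ⊕ 3 ⊕ 3 = 0.
A winning move leaves total XOR = 0, i.e. changes one component's Grundy value g to g ⊕ X where X is the current total.
Pile A: target g' = 0⊕0 = 0, but every legal move changes the Grundy value (mex property), so 0 moves.
Pile B: target g' = 3⊕0 = 3, but every legal move changes the Grundy value (mex property), so 0 moves.
Pile C: target g' = 3⊕0 = 3, but every legal move changes the Grundy value (mex property), so 0 moves.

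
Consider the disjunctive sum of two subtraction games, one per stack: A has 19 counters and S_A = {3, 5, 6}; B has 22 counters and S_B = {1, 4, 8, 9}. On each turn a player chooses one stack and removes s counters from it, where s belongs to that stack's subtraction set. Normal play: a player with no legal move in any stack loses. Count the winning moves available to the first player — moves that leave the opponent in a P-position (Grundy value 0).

0

Stack A, S = {3, 5, 6}:
G(0) = 0
G(1) = mex{} = 0
G(2) = mex{} = 0
G(3) = mex{0} = 1
G(4) = mex{0} = 1
G(5) = mex{0,0} = 1
G(6) = mex{1,0,0} = 2
G(7) = mex{1,0,0} = 2
G(8) = mex{1,1,0} = 2
G(9) = mex{2,1,1} = 0
G(10) = mex{2,1,1} = 0
G(11) = mex{2,2,1} = 0
G(12) = mex{0,2,2} = 1
G(13) = mex{0,2,2} = 1
G(14) = mex{0,0,2} = 1
G(15) = mex{1,0,0} = 2
G(16) = mex{1,0,0} = 2
G(17) = mex{1,1,0} = 2
G(18) = mex{2,1,1} = 0
G(19) = mex{2,1,1} = 0
G_A(19) = 0.
Stack B, S = {1, 4, 8, 9}:
G(0) = 0
G(1) = mex{0} = 1
G(2) = mex{1} = 0
G(3) = mex{0} = 1
G(4) = mex{1,0} = 2
G(5) = mex{2,1} = 0
G(6) = mex{0,0} = 1
G(7) = mex{1,1} = 0
G(8) = mex{0,2,0} = 1
G(9) = mex{1,0,1,0} = 2
G(10) = mex{2,1,0,1} = 3
G(11) = mex{3,0,1,0} = 2
G(12) = mex{2,1,2,1} = 0
G(13) = mex{0,2,0,2} = 1
G(14) = mex{1,3,1,0} = 2
G(15) = mex{2,2,0,1} = 3
G(16) = mex{3,0,1,0} = 2
G(17) = mex{2,1,2,1} = 0
G(18) = mex{0,2,3,2} = 1
G(19) = mex{1,3,2,3} = 0
G(20) = mex{0,2,0,2} = 1
G(21) = mex{1,0,1,0} = 2
G(22) = mex{2,1,2,1} = 0
G_B(22) = 0.
Combined Grundy value = 0 ⊕ 0 = 0.
A winning move leaves total XOR = 0, i.e. changes one component's Grundy value g to g ⊕ X where X is the current total.
Stack A: target g' = 0⊕0 = 0, but every legal move changes the Grundy value (mex property), so 0 moves.
Stack B: target g' = 0⊕0 = 0, but every legal move changes the Grundy value (mex property), so 0 moves.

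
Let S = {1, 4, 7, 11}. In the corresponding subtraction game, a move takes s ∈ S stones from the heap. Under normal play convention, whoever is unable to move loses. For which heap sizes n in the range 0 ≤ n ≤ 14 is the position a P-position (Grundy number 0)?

n :  0  1  2  3  4  5  6  7  8  9 10 11 12 13 14
G :  0  1  0  1  2  0  1  2  0  1  0  1  2  3  4
P-positions are exactly the n with G(n) = 0.

0, 2, 5, 8, 10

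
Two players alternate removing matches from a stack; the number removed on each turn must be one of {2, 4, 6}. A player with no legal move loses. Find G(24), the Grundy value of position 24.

n :  0  1  2  3  4  5  6  7  8  9 10 11 12 13 14 15 16 17 18 19 20 21 22 23 24
G :  0  0  1  1  2  2  3  3  0  0  1  1  2  2  3  3  0  0  1  1  2  2  3  3  0

0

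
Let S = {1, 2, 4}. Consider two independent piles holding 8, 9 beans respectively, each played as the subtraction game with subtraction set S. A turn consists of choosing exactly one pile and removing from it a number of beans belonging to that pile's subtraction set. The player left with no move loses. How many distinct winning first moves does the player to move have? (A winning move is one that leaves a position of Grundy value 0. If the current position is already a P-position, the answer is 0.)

All piles use S = {1, 2, 4}:
n : 0 1 2 3 4 5 6 7 8 9
G : 0 1 2 0 1 2 0 1 2 0
Pile A: G(8) = 2.
Pile B: G(9) = 0.
Combined Grundy value = 2 ⊕ 0 = 2.
A winning move leaves total XOR = 0, i.e. changes one component's Grundy value g to g ⊕ X where X is the current total.
Pile A: need g' = 2⊕2 = 0. Options: 8−1→G=1, 8−2→G=0, 8−4→G=1. Hits: 1.
Pile B: need g' = 0⊕2 = 2. Options: 9−1→G=2, 9−2→G=1, 9−4→G=2. Hits: 2.

3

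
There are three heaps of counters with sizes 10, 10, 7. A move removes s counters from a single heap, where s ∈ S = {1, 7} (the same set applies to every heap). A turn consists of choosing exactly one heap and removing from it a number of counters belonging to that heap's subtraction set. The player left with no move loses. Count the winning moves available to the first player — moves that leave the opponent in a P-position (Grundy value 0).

All heaps use S = {1, 7}:
n :  0  1  2  3  4  5  6  7  8  9 10
G :  0  1  0  1  0  1  0  1  0  1  0
Heap A: G(10) = 0.
Heap B: G(10) = 0.
Heap C: G(7) = 1.
Combined Grundy value = 0 ⊕ 0 ⊕ 1 = 1.
A winning move leaves total XOR = 0, i.e. changes one component's Grundy value g to g ⊕ X where X is the current total.
Heap A: need g' = 0⊕1 = 1. Options: 10−1→G=1, 10−7→G=1. Hits: 2.
Heap B: need g' = 0⊕1 = 1. Options: 10−1→G=1, 10−7→G=1. Hits: 2.
Heap C: need g' = 1⊕1 = 0. Options: 7−1→G=0, 7−7→G=0. Hits: 2.

6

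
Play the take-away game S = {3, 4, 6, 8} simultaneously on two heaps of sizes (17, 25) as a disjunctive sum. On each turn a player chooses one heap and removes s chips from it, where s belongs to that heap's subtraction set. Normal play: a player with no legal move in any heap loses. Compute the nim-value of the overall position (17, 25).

All heaps use S = {3, 4, 6, 8}:
G(0) = 0
G(1) = mex{} = 0
G(2) = mex{} = 0
G(3) = mex{0} = 1
G(4) = mex{0,0} = 1
G(5) = mex{0,0} = 1
G(6) = mex{1,0,0} = 2
G(7) = mex{1,1,0} = 2
G(8) = mex{1,1,0,0} = 2
G(9) = mex{2,1,1,0} = 3
G(10) = mex{2,2,1,0} = 3
G(11) = mex{2,2,1,1} = 0
G(12) = mex{3,2,2,1} = 0
G(13) = mex{3,3,2,1} = 0
G(14) = mex{0,3,2,2} = 1
G(15) = mex{0,0,3,2} = 1
G(16) = mex{0,0,3,2} = 1
G(17) = mex{1,0,0,3} = 2
G(18) = mex{1,1,0,3} = 2
G(19) = mex{1,1,0,0} = 2
G(20) = mex{2,1,1,0} = 3
G(21) = mex{2,2,1,0} = 3
G(22) = mex{2,2,1,1} = 0
G(23) = mex{3,2,2,1} = 0
G(24) = mex{3,3,2,1} = 0
G(25) = mex{0,3,2,2} = 1
Heap A: G(17) = 2.
Heap B: G(25) = 1.
Combined Grundy value = 2 ⊕ 1 = 3.

3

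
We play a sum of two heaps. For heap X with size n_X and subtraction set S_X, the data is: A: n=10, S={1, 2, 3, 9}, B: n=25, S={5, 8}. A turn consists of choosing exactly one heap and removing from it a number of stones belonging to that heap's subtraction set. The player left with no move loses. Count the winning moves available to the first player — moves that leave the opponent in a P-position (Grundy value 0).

0

Heap A, S = {1, 2, 3, 9}:
n :  0  1  2  3  4  5  6  7  8  9 10
G :  0  1  2  3  0  1  2  3  0  1  2
G_A(10) = 2.
Heap B, S = {5, 8}:
G(0) = 0
G(1) = mex{} = 0
G(2) = mex{} = 0
G(3) = mex{} = 0
G(4) = mex{} = 0
G(5) = mex{0} = 1
G(6) = mex{0} = 1
G(7) = mex{0} = 1
G(8) = mex{0,0} = 1
G(9) = mex{0,0} = 1
G(10) = mex{1,0} = 2
G(11) = mex{1,0} = 2
G(12) = mex{1,0} = 2
G(13) = mex{1,1} = 0
G(14) = mex{1,1} = 0
G(15) = mex{2,1} = 0
G(16) = mex{2,1} = 0
G(17) = mex{2,1} = 0
G(18) = mex{0,2} = 1
G(19) = mex{0,2} = 1
G(20) = mex{0,2} = 1
G(21) = mex{0,0} = 1
G(22) = mex{0,0} = 1
G(23) = mex{1,0} = 2
G(24) = mex{1,0} = 2
G(25) = mex{1,0} = 2
G_B(25) = 2.
Combined Grundy value = 2 ⊕ 2 = 0.
A winning move leaves total XOR = 0, i.e. changes one component's Grundy value g to g ⊕ X where X is the current total.
Heap A: target g' = 2⊕0 = 2, but every legal move changes the Grundy value (mex property), so 0 moves.
Heap B: target g' = 2⊕0 = 2, but every legal move changes the Grundy value (mex property), so 0 moves.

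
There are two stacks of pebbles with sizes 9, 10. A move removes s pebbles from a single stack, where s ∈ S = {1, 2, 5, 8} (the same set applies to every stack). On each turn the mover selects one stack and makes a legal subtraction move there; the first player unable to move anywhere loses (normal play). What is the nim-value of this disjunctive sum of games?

All stacks use S = {1, 2, 5, 8}:
G(0) = 0
G(1) = mex{0} = 1
G(2) = mex{1,0} = 2
G(3) = mex{2,1} = 0
G(4) = mex{0,2} = 1
G(5) = mex{1,0,0} = 2
G(6) = mex{2,1,1} = 0
G(7) = mex{0,2,2} = 1
G(8) = mex{1,0,0,0} = 2
G(9) = mex{2,1,1,1} = 0
G(10) = mex{0,2,2,2} = 1
Stack A: G(9) = 0.
Stack B: G(10) = 1.
Combined Grundy value = 0 ⊕ 1 = 1.

1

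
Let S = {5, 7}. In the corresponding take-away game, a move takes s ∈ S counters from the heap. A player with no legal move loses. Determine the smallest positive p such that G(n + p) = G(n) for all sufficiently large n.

n :  0  1  2  3  4  5  6  7  8  9 10 11 12 13 14 15 16 17 18 19 20 21 22 23 24 25
G :  0  0  0  0  0  1  1  1  1  1  2  2  0  0  0  0  0  1  1  1  1  1  2  2  0  0
G(n+12) = G(n) holds for n = 0,…,6 (a full window of length max(S) = 7), so the sequence is purely periodic with period 12.

12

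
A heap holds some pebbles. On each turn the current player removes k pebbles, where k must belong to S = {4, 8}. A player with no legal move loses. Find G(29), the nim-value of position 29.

G(0) = 0
G(1) = mex{} = 0
G(2) = mex{} = 0
G(3) = mex{} = 0
G(4) = mex{0} = 1
G(5) = mex{0} = 1
G(6) = mex{0} = 1
G(7) = mex{0} = 1
G(8) = mex{1,0} = 2
G(9) = mex{1,0} = 2
G(10) = mex{1,0} = 2
G(11) = mex{1,0} = 2
G(12) = mex{2,1} = 0
G(13) = mex{2,1} = 0
G(14) = mex{2,1} = 0
G(15) = mex{2,1} = 0
G(16) = mex{0,2} = 1
G(17) = mex{0,2} = 1
G(18) = mex{0,2} = 1
G(19) = mex{0,2} = 1
G(20) = mex{1,0} = 2
G(21) = mex{1,0} = 2
G(22) = mex{1,0} = 2
G(23) = mex{1,0} = 2
G(24) = mex{2,1} = 0
G(25) = mex{2,1} = 0
G(26) = mex{2,1} = 0
G(27) = mex{2,1} = 0
G(28) = mex{0,2} = 1
G(29) = mex{0,2} = 1

1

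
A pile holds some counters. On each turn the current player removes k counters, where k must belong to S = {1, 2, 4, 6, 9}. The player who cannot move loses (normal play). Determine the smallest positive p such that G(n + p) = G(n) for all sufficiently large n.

8

G(0) = 0
G(1) = mex{0} = 1
G(2) = mex{1,0} = 2
G(3) = mex{2,1} = 0
G(4) = mex{0,2,0} = 1
G(5) = mex{1,0,1} = 2
G(6) = mex{2,1,2,0} = 3
G(7) = mex{3,2,0,1} = 4
G(8) = mex{4,3,1,2} = 0
G(9) = mex{0,4,2,0,0} = 1
G(10) = mex{1,0,3,1,1} = 2
G(11) = mex{2,1,4,2,2} = 0
G(12) = mex{0,2,0,3,0} = 1
G(13) = mex{1,0,1,4,1} = 2
G(14) = mex{2,1,2,0,2} = 3
G(15) = mex{3,2,0,1,3} = 4
G(16) = mex{4,3,1,2,4} = 0
G(17) = mex{0,4,2,0,0} = 1
G(18) = mex{1,0,3,1,1} = 2
G(n+8) = G(n) holds for n = 0,…,8 (a full window of length max(S) = 9), so the sequence is purely periodic with period 8.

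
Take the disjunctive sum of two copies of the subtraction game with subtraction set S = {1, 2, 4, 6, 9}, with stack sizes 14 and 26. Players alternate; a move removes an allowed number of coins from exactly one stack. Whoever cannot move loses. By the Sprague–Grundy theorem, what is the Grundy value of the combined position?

1

All stacks use S = {1, 2, 4, 6, 9}:
n :  0  1  2  3  4  5  6  7  8  9 10 11 12 13 14 15 16 17 18 19 20 21 22 23 24 25 26
G :  0  1  2  0  1  2  3  4  0  1  2  0  1  2  3  4  0  1  2  0  1  2  3  4  0  1  2
Stack A: G(14) = 3.
Stack B: G(26) = 2.
Combined Grundy value = 3 ⊕ 2 = 1.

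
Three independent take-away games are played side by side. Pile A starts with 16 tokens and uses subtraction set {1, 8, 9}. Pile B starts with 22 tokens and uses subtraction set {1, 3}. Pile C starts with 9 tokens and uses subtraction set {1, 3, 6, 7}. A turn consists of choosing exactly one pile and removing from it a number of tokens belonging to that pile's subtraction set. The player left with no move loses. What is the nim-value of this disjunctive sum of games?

Pile A, S = {1, 8, 9}:
G(0) = 0
G(1) = mex{0} = 1
G(2) = mex{1} = 0
G(3) = mex{0} = 1
G(4) = mex{1} = 0
G(5) = mex{0} = 1
G(6) = mex{1} = 0
G(7) = mex{0} = 1
G(8) = mex{1,0} = 2
G(9) = mex{2,1,0} = 3
G(10) = mex{3,0,1} = 2
G(11) = mex{2,1,0} = 3
G(12) = mex{3,0,1} = 2
G(13) = mex{2,1,0} = 3
G(14) = mex{3,0,1} = 2
G(15) = mex{2,1,0} = 3
G(16) = mex{3,2,1} = 0
G_A(16) = 0.
Pile B, S = {1, 3}:
G(0) = 0
G(1) = mex{0} = 1
G(2) = mex{1} = 0
G(3) = mex{0,0} = 1
G(4) = mex{1,1} = 0
G(5) = mex{0,0} = 1
G(6) = mex{1,1} = 0
G(7) = mex{0,0} = 1
G(8) = mex{1,1} = 0
G(9) = mex{0,0} = 1
G(10) = mex{1,1} = 0
G(11) = mex{0,0} = 1
G(12) = mex{1,1} = 0
G(13) = mex{0,0} = 1
G(14) = mex{1,1} = 0
G(15) = mex{0,0} = 1
G(16) = mex{1,1} = 0
G(17) = mex{0,0} = 1
G(18) = mex{1,1} = 0
G(19) = mex{0,0} = 1
G(20) = mex{1,1} = 0
G(21) = mex{0,0} = 1
G(22) = mex{1,1} = 0
G_B(22) = 0.
Pile C, S = {1, 3, 6, 7}:
G(0) = 0
G(1) = mex{0} = 1
G(2) = mex{1} = 0
G(3) = mex{0,0} = 1
G(4) = mex{1,1} = 0
G(5) = mex{0,0} = 1
G(6) = mex{1,1,0} = 2
G(7) = mex{2,0,1,0} = 3
G(8) = mex{3,1,0,1} = 2
G(9) = mex{2,2,1,0} = 3
G_C(9) = 3.
Combined Grundy value = 0 ⊕ 0 ⊕ 3 = 3.

3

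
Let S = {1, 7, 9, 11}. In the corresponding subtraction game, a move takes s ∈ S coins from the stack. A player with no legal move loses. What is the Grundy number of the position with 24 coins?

G(0) = 0
G(1) = mex{0} = 1
G(2) = mex{1} = 0
G(3) = mex{0} = 1
G(4) = mex{1} = 0
G(5) = mex{0} = 1
G(6) = mex{1} = 0
G(7) = mex{0,0} = 1
G(8) = mex{1,1} = 0
G(9) = mex{0,0,0} = 1
G(10) = mex{1,1,1} = 0
G(11) = mex{0,0,0,0} = 1
G(12) = mex{1,1,1,1} = 0
G(13) = mex{0,0,0,0} = 1
G(14) = mex{1,1,1,1} = 0
G(15) = mex{0,0,0,0} = 1
G(16) = mex{1,1,1,1} = 0
G(17) = mex{0,0,0,0} = 1
G(18) = mex{1,1,1,1} = 0
G(19) = mex{0,0,0,0} = 1
G(20) = mex{1,1,1,1} = 0
G(21) = mex{0,0,0,0} = 1
G(22) = mex{1,1,1,1} = 0
G(23) = mex{0,0,0,0} = 1
G(24) = mex{1,1,1,1} = 0

0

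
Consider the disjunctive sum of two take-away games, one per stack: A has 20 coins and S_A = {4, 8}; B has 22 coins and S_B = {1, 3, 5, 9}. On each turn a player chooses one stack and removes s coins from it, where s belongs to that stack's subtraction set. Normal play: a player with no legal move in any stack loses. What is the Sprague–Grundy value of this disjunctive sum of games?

2

Stack A, S = {4, 8}:
G(0) = 0
G(1) = mex{} = 0
G(2) = mex{} = 0
G(3) = mex{} = 0
G(4) = mex{0} = 1
G(5) = mex{0} = 1
G(6) = mex{0} = 1
G(7) = mex{0} = 1
G(8) = mex{1,0} = 2
G(9) = mex{1,0} = 2
G(10) = mex{1,0} = 2
G(11) = mex{1,0} = 2
G(12) = mex{2,1} = 0
G(13) = mex{2,1} = 0
G(14) = mex{2,1} = 0
G(15) = mex{2,1} = 0
G(16) = mex{0,2} = 1
G(17) = mex{0,2} = 1
G(18) = mex{0,2} = 1
G(19) = mex{0,2} = 1
G(20) = mex{1,0} = 2
G_A(20) = 2.
Stack B, S = {1, 3, 5, 9}:
n :  0  1  2  3  4  5  6  7  8  9 10 11 12 13 14 15 16 17 18 19 20 21 22
G :  0  1  0  1  0  1  0  1  0  1  0  1  0  1  0  1  0  1  0  1  0  1  0
G_B(22) = 0.
Combined Grundy value = 2 ⊕ 0 = 2.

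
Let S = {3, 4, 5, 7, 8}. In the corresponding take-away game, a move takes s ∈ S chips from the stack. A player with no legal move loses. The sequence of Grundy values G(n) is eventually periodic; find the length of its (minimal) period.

G(0) = 0
G(1) = mex{} = 0
G(2) = mex{} = 0
G(3) = mex{0} = 1
G(4) = mex{0,0} = 1
G(5) = mex{0,0,0} = 1
G(6) = mex{1,0,0} = 2
G(7) = mex{1,1,0,0} = 2
G(8) = mex{1,1,1,0,0} = 2
G(9) = mex{2,1,1,0,0} = 3
G(10) = mex{2,2,1,1,0} = 3
G(11) = mex{2,2,2,1,1} = 0
G(12) = mex{3,2,2,1,1} = 0
G(13) = mex{3,3,2,2,1} = 0
G(14) = mex{0,3,3,2,2} = 1
G(15) = mex{0,0,3,2,2} = 1
G(16) = mex{0,0,0,3,2} = 1
G(17) = mex{1,0,0,3,3} = 2
G(18) = mex{1,1,0,0,3} = 2
G(19) = mex{1,1,1,0,0} = 2
G(20) = mex{2,1,1,0,0} = 3
G(21) = mex{2,2,1,1,0} = 3
G(22) = mex{2,2,2,1,1} = 0
G(23) = mex{3,2,2,1,1} = 0
G(n+11) = G(n) holds for n = 0,…,7 (a full window of length max(S) = 8), so the sequence is purely periodic with period 11.

11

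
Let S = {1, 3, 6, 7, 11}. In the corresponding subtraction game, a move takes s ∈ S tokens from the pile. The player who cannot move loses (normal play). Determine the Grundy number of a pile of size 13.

1

G(0) = 0
G(1) = mex{0} = 1
G(2) = mex{1} = 0
G(3) = mex{0,0} = 1
G(4) = mex{1,1} = 0
G(5) = mex{0,0} = 1
G(6) = mex{1,1,0} = 2
G(7) = mex{2,0,1,0} = 3
G(8) = mex{3,1,0,1} = 2
G(9) = mex{2,2,1,0} = 3
G(10) = mex{3,3,0,1} = 2
G(11) = mex{2,2,1,0,0} = 3
G(12) = mex{3,3,2,1,1} = 0
G(13) = mex{0,2,3,2,0} = 1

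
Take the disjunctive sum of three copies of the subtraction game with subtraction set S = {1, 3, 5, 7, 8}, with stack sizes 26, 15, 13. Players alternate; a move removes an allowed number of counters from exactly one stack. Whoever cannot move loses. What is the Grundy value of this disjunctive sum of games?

0

All stacks use S = {1, 3, 5, 7, 8}:
G(0) = 0
G(1) = mex{0} = 1
G(2) = mex{1} = 0
G(3) = mex{0,0} = 1
G(4) = mex{1,1} = 0
G(5) = mex{0,0,0} = 1
G(6) = mex{1,1,1} = 0
G(7) = mex{0,0,0,0} = 1
G(8) = mex{1,1,1,1,0} = 2
G(9) = mex{2,0,0,0,1} = 3
G(10) = mex{3,1,1,1,0} = 2
G(11) = mex{2,2,0,0,1} = 3
G(12) = mex{3,3,1,1,0} = 2
G(13) = mex{2,2,2,0,1} = 3
G(14) = mex{3,3,3,1,0} = 2
G(15) = mex{2,2,2,2,1} = 0
G(16) = mex{0,3,3,3,2} = 1
G(17) = mex{1,2,2,2,3} = 0
G(18) = mex{0,0,3,3,2} = 1
G(19) = mex{1,1,2,2,3} = 0
G(20) = mex{0,0,0,3,2} = 1
G(21) = mex{1,1,1,2,3} = 0
G(22) = mex{0,0,0,0,2} = 1
G(23) = mex{1,1,1,1,0} = 2
G(24) = mex{2,0,0,0,1} = 3
G(25) = mex{3,1,1,1,0} = 2
G(26) = mex{2,2,0,0,1} = 3
Stack A: G(26) = 3.
Stack B: G(15) = 0.
Stack C: G(13) = 3.
Combined Grundy value = 3 ⊕ 0 ⊕ 3 = 0.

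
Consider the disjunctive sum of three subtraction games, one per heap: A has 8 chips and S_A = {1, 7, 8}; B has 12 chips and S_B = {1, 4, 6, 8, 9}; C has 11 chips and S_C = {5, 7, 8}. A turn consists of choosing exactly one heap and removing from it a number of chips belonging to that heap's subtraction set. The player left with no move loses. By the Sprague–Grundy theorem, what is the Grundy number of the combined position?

Heap A, S = {1, 7, 8}:
n : 0 1 2 3 4 5 6 7 8
G : 0 1 0 1 0 1 0 1 2
G_A(8) = 2.
Heap B, S = {1, 4, 6, 8, 9}:
n :  0  1  2  3  4  5  6  7  8  9 10 11 12
G :  0  1  0  1  2  0  1  0  1  2  3  2  0
G_B(12) = 0.
Heap C, S = {5, 7, 8}:
G(0) = 0
G(1) = mex{} = 0
G(2) = mex{} = 0
G(3) = mex{} = 0
G(4) = mex{} = 0
G(5) = mex{0} = 1
G(6) = mex{0} = 1
G(7) = mex{0,0} = 1
G(8) = mex{0,0,0} = 1
G(9) = mex{0,0,0} = 1
G(10) = mex{1,0,0} = 2
G(11) = mex{1,0,0} = 2
G_C(11) = 2.
Combined Grundy value = 2 ⊕ 0 ⊕ 2 = 0.

0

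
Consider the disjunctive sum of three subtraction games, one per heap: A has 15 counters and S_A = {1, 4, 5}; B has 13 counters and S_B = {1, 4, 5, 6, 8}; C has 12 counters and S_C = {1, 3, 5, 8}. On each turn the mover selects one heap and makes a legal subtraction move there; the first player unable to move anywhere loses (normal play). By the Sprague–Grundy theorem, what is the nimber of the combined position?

3

Heap A, S = {1, 4, 5}:
n :  0  1  2  3  4  5  6  7  8  9 10 11 12 13 14 15
G :  0  1  0  1  2  3  2  3  0  1  0  1  2  3  2  3
G_A(15) = 3.
Heap B, S = {1, 4, 5, 6, 8}:
G(0) = 0
G(1) = mex{0} = 1
G(2) = mex{1} = 0
G(3) = mex{0} = 1
G(4) = mex{1,0} = 2
G(5) = mex{2,1,0} = 3
G(6) = mex{3,0,1,0} = 2
G(7) = mex{2,1,0,1} = 3
G(8) = mex{3,2,1,0,0} = 4
G(9) = mex{4,3,2,1,1} = 0
G(10) = mex{0,2,3,2,0} = 1
G(11) = mex{1,3,2,3,1} = 0
G(12) = mex{0,4,3,2,2} = 1
G(13) = mex{1,0,4,3,3} = 2
G_B(13) = 2.
Heap C, S = {1, 3, 5, 8}:
G(0) = 0
G(1) = mex{0} = 1
G(2) = mex{1} = 0
G(3) = mex{0,0} = 1
G(4) = mex{1,1} = 0
G(5) = mex{0,0,0} = 1
G(6) = mex{1,1,1} = 0
G(7) = mex{0,0,0} = 1
G(8) = mex{1,1,1,0} = 2
G(9) = mex{2,0,0,1} = 3
G(10) = mex{3,1,1,0} = 2
G(11) = mex{2,2,0,1} = 3
G(12) = mex{3,3,1,0} = 2
G_C(12) = 2.
Combined Grundy value = 3 ⊕ 2 ⊕ 2 = 3.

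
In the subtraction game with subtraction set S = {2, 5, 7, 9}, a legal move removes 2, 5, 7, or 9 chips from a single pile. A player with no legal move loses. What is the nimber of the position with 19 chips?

2

G(0) = 0
G(1) = mex{} = 0
G(2) = mex{0} = 1
G(3) = mex{0} = 1
G(4) = mex{1} = 0
G(5) = mex{1,0} = 2
G(6) = mex{0,0} = 1
G(7) = mex{2,1,0} = 3
G(8) = mex{1,1,0} = 2
G(9) = mex{3,0,1,0} = 2
G(10) = mex{2,2,1,0} = 3
G(11) = mex{2,1,0,1} = 3
G(12) = mex{3,3,2,1} = 0
G(13) = mex{3,2,1,0} = 4
G(14) = mex{0,2,3,2} = 1
G(15) = mex{4,3,2,1} = 0
G(16) = mex{1,3,2,3} = 0
G(17) = mex{0,0,3,2} = 1
G(18) = mex{0,4,3,2} = 1
G(19) = mex{1,1,0,3} = 2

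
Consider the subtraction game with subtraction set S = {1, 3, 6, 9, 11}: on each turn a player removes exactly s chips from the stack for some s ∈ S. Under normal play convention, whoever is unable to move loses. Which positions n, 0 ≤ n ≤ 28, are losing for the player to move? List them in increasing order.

0, 2, 4, 12, 14, 16, 24, 26, 28

n :  0  1  2  3  4  5  6  7  8  9 10 11 12 13 14 15 16 17 18 19 20 21 22 23 24 25 26 27 28
G :  0  1  0  1  0  1  2  3  2  3  2  3  0  1  0  1  0  1  2  3  2  3  2  3  0  1  0  1  0
P-positions are exactly the n with G(n) = 0.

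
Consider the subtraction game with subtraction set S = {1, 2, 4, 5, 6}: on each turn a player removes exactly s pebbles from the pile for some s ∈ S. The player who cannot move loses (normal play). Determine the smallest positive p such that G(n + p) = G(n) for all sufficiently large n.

n :  0  1  2  3  4  5  6  7  8  9 10 11 12 13 14 15 16 17 18 19 20 21
G :  0  1  2  0  1  2  3  4  5  3  0  1  2  0  1  2  3  4  5  3  0  1
G(n+10) = G(n) holds for n = 0,…,5 (a full window of length max(S) = 6), so the sequence is purely periodic with period 10.

10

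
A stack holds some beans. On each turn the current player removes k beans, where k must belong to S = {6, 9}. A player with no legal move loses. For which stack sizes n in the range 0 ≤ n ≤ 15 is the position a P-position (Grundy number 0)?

0, 1, 2, 3, 4, 5, 15

G(0) = 0
G(1) = mex{} = 0
G(2) = mex{} = 0
G(3) = mex{} = 0
G(4) = mex{} = 0
G(5) = mex{} = 0
G(6) = mex{0} = 1
G(7) = mex{0} = 1
G(8) = mex{0} = 1
G(9) = mex{0,0} = 1
G(10) = mex{0,0} = 1
G(11) = mex{0,0} = 1
G(12) = mex{1,0} = 2
G(13) = mex{1,0} = 2
G(14) = mex{1,0} = 2
G(15) = mex{1,1} = 0
P-positions are exactly the n with G(n) = 0.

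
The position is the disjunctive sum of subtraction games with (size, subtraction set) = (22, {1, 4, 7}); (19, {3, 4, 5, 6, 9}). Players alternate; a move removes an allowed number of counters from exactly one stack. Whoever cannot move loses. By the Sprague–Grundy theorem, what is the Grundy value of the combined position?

Stack A, S = {1, 4, 7}:
G(0) = 0
G(1) = mex{0} = 1
G(2) = mex{1} = 0
G(3) = mex{0} = 1
G(4) = mex{1,0} = 2
G(5) = mex{2,1} = 0
G(6) = mex{0,0} = 1
G(7) = mex{1,1,0} = 2
G(8) = mex{2,2,1} = 0
G(9) = mex{0,0,0} = 1
G(10) = mex{1,1,1} = 0
G(11) = mex{0,2,2} = 1
G(12) = mex{1,0,0} = 2
G(13) = mex{2,1,1} = 0
G(14) = mex{0,0,2} = 1
G(15) = mex{1,1,0} = 2
G(16) = mex{2,2,1} = 0
G(17) = mex{0,0,0} = 1
G(18) = mex{1,1,1} = 0
G(19) = mex{0,2,2} = 1
G(20) = mex{1,0,0} = 2
G(21) = mex{2,1,1} = 0
G(22) = mex{0,0,2} = 1
G_A(22) = 1.
Stack B, S = {3, 4, 5, 6, 9}:
G(0) = 0
G(1) = mex{} = 0
G(2) = mex{} = 0
G(3) = mex{0} = 1
G(4) = mex{0,0} = 1
G(5) = mex{0,0,0} = 1
G(6) = mex{1,0,0,0} = 2
G(7) = mex{1,1,0,0} = 2
G(8) = mex{1,1,1,0} = 2
G(9) = mex{2,1,1,1,0} = 3
G(10) = mex{2,2,1,1,0} = 3
G(11) = mex{2,2,2,1,0} = 3
G(12) = mex{3,2,2,2,1} = 0
G(13) = mex{3,3,2,2,1} = 0
G(14) = mex{3,3,3,2,1} = 0
G(15) = mex{0,3,3,3,2} = 1
G(16) = mex{0,0,3,3,2} = 1
G(17) = mex{0,0,0,3,2} = 1
G(18) = mex{1,0,0,0,3} = 2
G(19) = mex{1,1,0,0,3} = 2
G_B(19) = 2.
Combined Grundy value = 1 ⊕ 2 = 3.

3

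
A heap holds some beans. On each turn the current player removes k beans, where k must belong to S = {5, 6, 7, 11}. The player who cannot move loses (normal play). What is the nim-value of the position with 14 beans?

2

n :  0  1  2  3  4  5  6  7  8  9 10 11 12 13 14
G :  0  0  0  0  0  1  1  1  1  1  2  2  2  2  2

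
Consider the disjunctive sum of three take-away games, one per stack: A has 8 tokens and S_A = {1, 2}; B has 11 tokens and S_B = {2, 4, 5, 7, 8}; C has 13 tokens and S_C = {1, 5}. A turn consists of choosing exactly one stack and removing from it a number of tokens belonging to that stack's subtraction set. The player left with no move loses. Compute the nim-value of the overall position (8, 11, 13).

Stack A, S = {1, 2}:
G(0) = 0
G(1) = mex{0} = 1
G(2) = mex{1,0} = 2
G(3) = mex{2,1} = 0
G(4) = mex{0,2} = 1
G(5) = mex{1,0} = 2
G(6) = mex{2,1} = 0
G(7) = mex{0,2} = 1
G(8) = mex{1,0} = 2
G_A(8) = 2.
Stack B, S = {2, 4, 5, 7, 8}:
n :  0  1  2  3  4  5  6  7  8  9 10 11
G :  0  0  1  1  2  2  3  3  4  4  0  0
G_B(11) = 0.
Stack C, S = {1, 5}:
G(0) = 0
G(1) = mex{0} = 1
G(2) = mex{1} = 0
G(3) = mex{0} = 1
G(4) = mex{1} = 0
G(5) = mex{0,0} = 1
G(6) = mex{1,1} = 0
G(7) = mex{0,0} = 1
G(8) = mex{1,1} = 0
G(9) = mex{0,0} = 1
G(10) = mex{1,1} = 0
G(11) = mex{0,0} = 1
G(12) = mex{1,1} = 0
G(13) = mex{0,0} = 1
G_C(13) = 1.
Combined Grundy value = 2 ⊕ 0 ⊕ 1 = 3.

3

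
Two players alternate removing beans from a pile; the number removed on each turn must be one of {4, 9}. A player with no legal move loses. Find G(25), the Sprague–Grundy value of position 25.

G(0) = 0
G(1) = mex{} = 0
G(2) = mex{} = 0
G(3) = mex{} = 0
G(4) = mex{0} = 1
G(5) = mex{0} = 1
G(6) = mex{0} = 1
G(7) = mex{0} = 1
G(8) = mex{1} = 0
G(9) = mex{1,0} = 2
G(10) = mex{1,0} = 2
G(11) = mex{1,0} = 2
G(12) = mex{0,0} = 1
G(13) = mex{2,1} = 0
G(14) = mex{2,1} = 0
G(15) = mex{2,1} = 0
G(16) = mex{1,1} = 0
G(17) = mex{0,0} = 1
G(18) = mex{0,2} = 1
G(19) = mex{0,2} = 1
G(20) = mex{0,2} = 1
G(21) = mex{1,1} = 0
G(22) = mex{1,0} = 2
G(23) = mex{1,0} = 2
G(24) = mex{1,0} = 2
G(25) = mex{0,0} = 1

1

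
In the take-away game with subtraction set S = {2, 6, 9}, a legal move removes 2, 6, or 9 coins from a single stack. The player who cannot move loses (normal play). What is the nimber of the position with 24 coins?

2

n :  0  1  2  3  4  5  6  7  8  9 10 11 12 13 14 15 16 17 18 19 20 21 22 23 24
G :  0  0  1  1  0  0  1  1  0  2  1  3  0  2  1  0  0  1  1  0  0  1  1  0  2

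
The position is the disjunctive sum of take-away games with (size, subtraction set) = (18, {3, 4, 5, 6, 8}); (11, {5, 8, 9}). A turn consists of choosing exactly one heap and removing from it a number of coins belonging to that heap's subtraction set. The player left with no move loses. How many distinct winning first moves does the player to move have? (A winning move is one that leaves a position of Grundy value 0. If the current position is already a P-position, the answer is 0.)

Heap A, S = {3, 4, 5, 6, 8}:
n :  0  1  2  3  4  5  6  7  8  9 10 11 12 13 14 15 16 17 18
G :  0  0  0  1  1  1  2  2  2  3  3  0  0  0  1  1  1  2  2
G_A(18) = 2.
Heap B, S = {5, 8, 9}:
n :  0  1  2  3  4  5  6  7  8  9 10 11
G :  0  0  0  0  0  1  1  1  1  1  2  2
G_B(11) = 2.
Combined Grundy value = 2 ⊕ 2 = 0.
A winning move leaves total XOR = 0, i.e. changes one component's Grundy value g to g ⊕ X where X is the current total.
Heap A: target g' = 2⊕0 = 2, but every legal move changes the Grundy value (mex property), so 0 moves.
Heap B: target g' = 2⊕0 = 2, but every legal move changes the Grundy value (mex property), so 0 moves.

0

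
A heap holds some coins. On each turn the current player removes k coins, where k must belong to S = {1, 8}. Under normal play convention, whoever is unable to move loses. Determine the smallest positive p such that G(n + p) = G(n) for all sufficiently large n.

n :  0  1  2  3  4  5  6  7  8  9 10 11 12 13 14 15 16 17 18 19
G :  0  1  0  1  0  1  0  1  2  0  1  0  1  0  1  0  1  2  0  1
G(n+9) = G(n) holds for n = 0,…,7 (a full window of length max(S) = 8), so the sequence is purely periodic with period 9.

9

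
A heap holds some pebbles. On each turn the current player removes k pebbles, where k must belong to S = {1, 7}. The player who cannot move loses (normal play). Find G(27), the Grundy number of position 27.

n :  0  1  2  3  4  5  6  7  8  9 10 11 12 13 14 15 16 17 18 19 20 21 22 23 24 25 26 27
G :  0  1  0  1  0  1  0  1  0  1  0  1  0  1  0  1  0  1  0  1  0  1  0  1  0  1  0  1

1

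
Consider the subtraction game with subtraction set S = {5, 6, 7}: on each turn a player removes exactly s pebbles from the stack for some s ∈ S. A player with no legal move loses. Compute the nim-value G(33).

G(0) = 0
G(1) = mex{} = 0
G(2) = mex{} = 0
G(3) = mex{} = 0
G(4) = mex{} = 0
G(5) = mex{0} = 1
G(6) = mex{0,0} = 1
G(7) = mex{0,0,0} = 1
G(8) = mex{0,0,0} = 1
G(9) = mex{0,0,0} = 1
G(10) = mex{1,0,0} = 2
G(11) = mex{1,1,0} = 2
G(12) = mex{1,1,1} = 0
G(13) = mex{1,1,1} = 0
G(14) = mex{1,1,1} = 0
G(15) = mex{2,1,1} = 0
G(16) = mex{2,2,1} = 0
G(17) = mex{0,2,2} = 1
G(18) = mex{0,0,2} = 1
G(19) = mex{0,0,0} = 1
G(20) = mex{0,0,0} = 1
G(21) = mex{0,0,0} = 1
G(22) = mex{1,0,0} = 2
G(23) = mex{1,1,0} = 2
G(24) = mex{1,1,1} = 0
G(25) = mex{1,1,1} = 0
G(26) = mex{1,1,1} = 0
G(27) = mex{2,1,1} = 0
G(28) = mex{2,2,1} = 0
G(29) = mex{0,2,2} = 1
G(30) = mex{0,0,2} = 1
G(31) = mex{0,0,0} = 1
G(32) = mex{0,0,0} = 1
G(33) = mex{0,0,0} = 1

1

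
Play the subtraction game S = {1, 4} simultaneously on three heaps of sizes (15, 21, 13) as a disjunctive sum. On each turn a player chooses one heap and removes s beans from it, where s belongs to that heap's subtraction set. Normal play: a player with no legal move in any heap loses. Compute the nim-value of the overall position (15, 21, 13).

0

All heaps use S = {1, 4}:
G(0) = 0
G(1) = mex{0} = 1
G(2) = mex{1} = 0
G(3) = mex{0} = 1
G(4) = mex{1,0} = 2
G(5) = mex{2,1} = 0
G(6) = mex{0,0} = 1
G(7) = mex{1,1} = 0
G(8) = mex{0,2} = 1
G(9) = mex{1,0} = 2
G(10) = mex{2,1} = 0
G(11) = mex{0,0} = 1
G(12) = mex{1,1} = 0
G(13) = mex{0,2} = 1
G(14) = mex{1,0} = 2
G(15) = mex{2,1} = 0
G(16) = mex{0,0} = 1
G(17) = mex{1,1} = 0
G(18) = mex{0,2} = 1
G(19) = mex{1,0} = 2
G(20) = mex{2,1} = 0
G(21) = mex{0,0} = 1
Heap A: G(15) = 0.
Heap B: G(21) = 1.
Heap C: G(13) = 1.
Combined Grundy value = 0 ⊕ 1 ⊕ 1 = 0.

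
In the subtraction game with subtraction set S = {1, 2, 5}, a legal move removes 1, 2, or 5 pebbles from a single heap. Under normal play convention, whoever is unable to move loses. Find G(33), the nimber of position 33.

G(0) = 0
G(1) = mex{0} = 1
G(2) = mex{1,0} = 2
G(3) = mex{2,1} = 0
G(4) = mex{0,2} = 1
G(5) = mex{1,0,0} = 2
G(6) = mex{2,1,1} = 0
G(7) = mex{0,2,2} = 1
G(8) = mex{1,0,0} = 2
G(9) = mex{2,1,1} = 0
G(10) = mex{0,2,2} = 1
G(11) = mex{1,0,0} = 2
G(12) = mex{2,1,1} = 0
G(13) = mex{0,2,2} = 1
G(14) = mex{1,0,0} = 2
G(15) = mex{2,1,1} = 0
G(16) = mex{0,2,2} = 1
G(17) = mex{1,0,0} = 2
G(18) = mex{2,1,1} = 0
G(19) = mex{0,2,2} = 1
G(20) = mex{1,0,0} = 2
G(21) = mex{2,1,1} = 0
G(22) = mex{0,2,2} = 1
G(23) = mex{1,0,0} = 2
G(24) = mex{2,1,1} = 0
G(25) = mex{0,2,2} = 1
G(26) = mex{1,0,0} = 2
G(27) = mex{2,1,1} = 0
G(28) = mex{0,2,2} = 1
G(29) = mex{1,0,0} = 2
G(30) = mex{2,1,1} = 0
G(31) = mex{0,2,2} = 1
G(32) = mex{1,0,0} = 2
G(33) = mex{2,1,1} = 0

0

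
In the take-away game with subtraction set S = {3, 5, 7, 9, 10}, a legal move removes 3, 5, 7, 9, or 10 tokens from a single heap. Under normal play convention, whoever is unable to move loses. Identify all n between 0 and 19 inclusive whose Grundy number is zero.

0, 1, 2, 13, 14, 15

n :  0  1  2  3  4  5  6  7  8  9 10 11 12 13 14 15 16 17 18 19
G :  0  0  0  1  1  1  2  2  2  3  3  3  4  0  0  0  1  1  1  2
P-positions are exactly the n with G(n) = 0.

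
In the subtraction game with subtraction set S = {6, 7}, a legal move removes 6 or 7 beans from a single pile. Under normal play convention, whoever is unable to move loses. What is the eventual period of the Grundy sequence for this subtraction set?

13

n :  0  1  2  3  4  5  6  7  8  9 10 11 12 13 14 15 16 17 18 19 20 21 22 23 24 25 26 27
G :  0  0  0  0  0  0  1  1  1  1  1  1  2  0  0  0  0  0  0  1  1  1  1  1  1  2  0  0
G(n+13) = G(n) holds for n = 0,…,6 (a full window of length max(S) = 7), so the sequence is purely periodic with period 13.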